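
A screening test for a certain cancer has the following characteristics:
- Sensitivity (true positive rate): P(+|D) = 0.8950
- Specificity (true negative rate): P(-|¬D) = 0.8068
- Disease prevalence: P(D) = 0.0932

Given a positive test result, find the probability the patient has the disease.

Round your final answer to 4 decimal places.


Let D = has disease, + = positive test

Given:
- P(D) = 0.0932 (prevalence)
- P(+|D) = 0.8950 (sensitivity)
- P(-|¬D) = 0.8068 (specificity)
- P(+|¬D) = 0.1932 (false positive rate = 1 - specificity)

Step 1: Find P(+)
P(+) = P(+|D)P(D) + P(+|¬D)P(¬D)
     = 0.8950 × 0.0932 + 0.1932 × 0.9068
     = 0.08341400 + 0.17519376
     = 0.25860776

Step 2: Apply Bayes' theorem for P(D|+)
P(D|+) = P(+|D)P(D) / P(+)
       = 0.08341400 / 0.25860776
       = 0.3226


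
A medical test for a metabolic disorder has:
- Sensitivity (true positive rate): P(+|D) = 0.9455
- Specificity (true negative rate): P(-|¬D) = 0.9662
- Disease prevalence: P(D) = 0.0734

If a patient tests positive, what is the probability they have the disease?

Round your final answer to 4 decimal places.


Let D = has disease, + = positive test

Given:
- P(D) = 0.0734 (prevalence)
- P(+|D) = 0.9455 (sensitivity)
- P(-|¬D) = 0.9662 (specificity)
- P(+|¬D) = 0.0338 (false positive rate = 1 - specificity)

Step 1: Find P(+)
P(+) = P(+|D)P(D) + P(+|¬D)P(¬D)
     = 0.9455 × 0.0734 + 0.0338 × 0.9266
     = 0.06939970 + 0.03131908
     = 0.10071878

Step 2: Apply Bayes' theorem for P(D|+)
P(D|+) = P(+|D)P(D) / P(+)
       = 0.06939970 / 0.10071878
       = 0.6890


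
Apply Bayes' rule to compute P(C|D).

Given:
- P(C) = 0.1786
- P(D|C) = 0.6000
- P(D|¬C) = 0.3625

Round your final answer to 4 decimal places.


Bayes' theorem: P(C|D) = P(D|C) × P(C) / P(D)

Step 1: Calculate P(D) using law of total probability
P(D) = P(D|C)P(C) + P(D|¬C)P(¬C)
     = 0.6000 × 0.1786 + 0.3625 × 0.8214
     = 0.10716000 + 0.29775750
     = 0.40491750

Step 2: Apply Bayes' theorem
P(C|D) = P(D|C) × P(C) / P(D)
       = 0.10716000 / 0.40491750
       = 0.2646


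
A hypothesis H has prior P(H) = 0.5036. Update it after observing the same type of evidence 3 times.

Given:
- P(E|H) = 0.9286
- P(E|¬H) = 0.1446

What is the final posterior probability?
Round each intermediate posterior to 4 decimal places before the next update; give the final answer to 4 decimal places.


Sequential Bayesian updating:

Initial prior: P(H) = 0.5036

Update 1:
  P(E) = 0.9286 × 0.5036 + 0.1446 × 0.4964 = 0.46764296 + 0.07177944 = 0.53942240
  P(H|E) = 0.46764296 / 0.53942240 = 0.8669

Update 2:
  P(E) = 0.9286 × 0.8669 + 0.1446 × 0.1331 = 0.80500334 + 0.01924626 = 0.82424960
  P(H|E) = 0.80500334 / 0.82424960 = 0.9766

Update 3:
  P(E) = 0.9286 × 0.9766 + 0.1446 × 0.0234 = 0.90687076 + 0.00338364 = 0.91025440
  P(H|E) = 0.90687076 / 0.91025440 = 0.9963

Final posterior: 0.9963


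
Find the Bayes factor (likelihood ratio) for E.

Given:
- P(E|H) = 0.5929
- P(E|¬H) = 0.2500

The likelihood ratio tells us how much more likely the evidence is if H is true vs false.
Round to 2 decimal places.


Likelihood Ratio (LR) = P(E|H) / P(E|¬H)

LR = 0.5929 / 0.2500
   = 2.37

The evidence is 2.37 times more likely if H is true than if H is false.
Since LR > 1, the evidence supports H over ¬H.


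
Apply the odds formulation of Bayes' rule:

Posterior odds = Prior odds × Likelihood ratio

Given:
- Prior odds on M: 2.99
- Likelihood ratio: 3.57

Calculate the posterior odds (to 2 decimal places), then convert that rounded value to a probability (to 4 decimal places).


Step 1: Calculate posterior odds
Posterior odds = Prior odds × LR
               = 2.99 × 3.57
               = 10.67

Step 2: Convert to probability
P(M|E) = Posterior odds / (1 + Posterior odds)
       = 10.67 / (1 + 10.67)
       = 10.67 / 11.67
       = 0.9143

The evidence increased P(M) from 0.7494 to 0.9143.


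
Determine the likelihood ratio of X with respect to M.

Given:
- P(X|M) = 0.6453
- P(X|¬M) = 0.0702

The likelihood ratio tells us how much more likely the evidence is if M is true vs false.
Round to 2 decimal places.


Likelihood Ratio (LR) = P(X|M) / P(X|¬M)

LR = 0.6453 / 0.0702
   = 9.19

The evidence is 9.19 times more likely if M is true than if M is false.
Because LR exceeds 1, X is evidence for M.


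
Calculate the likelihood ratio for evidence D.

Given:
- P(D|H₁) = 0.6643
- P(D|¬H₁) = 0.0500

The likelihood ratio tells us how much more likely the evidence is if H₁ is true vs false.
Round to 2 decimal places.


Likelihood Ratio (LR) = P(D|H₁) / P(D|¬H₁)

LR = 0.6643 / 0.0500
   = 13.29

The evidence is 13.29 times more likely if H₁ is true than if H₁ is false.
LR > 1, so observing D raises the odds in favor of H₁.


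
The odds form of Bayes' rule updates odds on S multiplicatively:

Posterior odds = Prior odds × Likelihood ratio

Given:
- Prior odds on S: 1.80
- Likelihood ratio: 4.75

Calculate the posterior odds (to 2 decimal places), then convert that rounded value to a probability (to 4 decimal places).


Step 1: Calculate posterior odds
Posterior odds = Prior odds × LR
               = 1.80 × 4.75
               = 8.55

Step 2: Convert to probability
P(S|E) = Posterior odds / (1 + Posterior odds)
       = 8.55 / (1 + 8.55)
       = 8.55 / 9.55
       = 0.8953

The evidence increased P(S) from 0.6429 to 0.8953.


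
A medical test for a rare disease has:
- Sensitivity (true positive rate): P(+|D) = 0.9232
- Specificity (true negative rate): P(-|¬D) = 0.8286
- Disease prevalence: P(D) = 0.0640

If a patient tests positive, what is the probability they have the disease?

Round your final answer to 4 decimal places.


Let D = has disease, + = positive test

Given:
- P(D) = 0.0640 (prevalence)
- P(+|D) = 0.9232 (sensitivity)
- P(-|¬D) = 0.8286 (specificity)
- P(+|¬D) = 0.1714 (false positive rate = 1 - specificity)

Step 1: Find P(+)
P(+) = P(+|D)P(D) + P(+|¬D)P(¬D)
     = 0.9232 × 0.0640 + 0.1714 × 0.9360
     = 0.05908480 + 0.16043040
     = 0.21951520

Step 2: Apply Bayes' theorem for P(D|+)
P(D|+) = P(+|D)P(D) / P(+)
       = 0.05908480 / 0.21951520
       = 0.2692


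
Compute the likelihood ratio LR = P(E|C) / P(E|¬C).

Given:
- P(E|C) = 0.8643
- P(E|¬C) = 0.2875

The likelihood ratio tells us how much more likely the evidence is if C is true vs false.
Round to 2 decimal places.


Likelihood Ratio (LR) = P(E|C) / P(E|¬C)

LR = 0.8643 / 0.2875
   = 3.01

The evidence is 3.01 times more likely if C is true than if C is false.
Because LR exceeds 1, E is evidence for C.


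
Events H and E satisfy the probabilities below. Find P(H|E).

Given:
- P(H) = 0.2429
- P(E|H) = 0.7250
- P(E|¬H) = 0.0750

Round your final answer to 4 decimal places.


Bayes' theorem: P(H|E) = P(E|H) × P(H) / P(E)

Step 1: Calculate P(E) using law of total probability
P(E) = P(E|H)P(H) + P(E|¬H)P(¬H)
     = 0.7250 × 0.2429 + 0.0750 × 0.7571
     = 0.17610250 + 0.05678250
     = 0.23288500

Step 2: Apply Bayes' theorem
P(H|E) = P(E|H) × P(H) / P(E)
       = 0.17610250 / 0.23288500
       = 0.7562


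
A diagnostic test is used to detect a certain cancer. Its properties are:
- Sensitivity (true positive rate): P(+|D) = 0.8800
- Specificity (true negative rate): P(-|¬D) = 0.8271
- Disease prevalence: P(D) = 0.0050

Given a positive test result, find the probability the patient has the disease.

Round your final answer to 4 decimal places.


Let D = has disease, + = positive test

Given:
- P(D) = 0.0050 (prevalence)
- P(+|D) = 0.8800 (sensitivity)
- P(-|¬D) = 0.8271 (specificity)
- P(+|¬D) = 0.1729 (false positive rate = 1 - specificity)

Step 1: Find P(+)
P(+) = P(+|D)P(D) + P(+|¬D)P(¬D)
     = 0.8800 × 0.0050 + 0.1729 × 0.9950
     = 0.00440000 + 0.17203550
     = 0.17643550

Step 2: Apply Bayes' theorem for P(D|+)
P(D|+) = P(+|D)P(D) / P(+)
       = 0.00440000 / 0.17643550
       = 0.0249


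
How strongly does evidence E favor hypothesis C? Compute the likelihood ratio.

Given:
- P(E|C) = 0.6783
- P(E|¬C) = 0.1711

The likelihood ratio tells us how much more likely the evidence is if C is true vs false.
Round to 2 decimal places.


Likelihood Ratio (LR) = P(E|C) / P(E|¬C)

LR = 0.6783 / 0.1711
   = 3.96

The evidence is 3.96 times more likely if C is true than if C is false.
Because LR exceeds 1, E is evidence for C.


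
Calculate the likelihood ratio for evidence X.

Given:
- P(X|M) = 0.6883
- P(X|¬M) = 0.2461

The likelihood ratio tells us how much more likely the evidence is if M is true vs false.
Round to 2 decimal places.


Likelihood Ratio (LR) = P(X|M) / P(X|¬M)

LR = 0.6883 / 0.2461
   = 2.80

The evidence is 2.80 times more likely if M is true than if M is false.
Since LR > 1, the evidence supports M over ¬M.


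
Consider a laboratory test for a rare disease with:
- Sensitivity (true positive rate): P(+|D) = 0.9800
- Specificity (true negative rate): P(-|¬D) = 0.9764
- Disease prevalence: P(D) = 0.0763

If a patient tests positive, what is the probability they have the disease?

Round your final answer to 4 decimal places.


Let D = has disease, + = positive test

Given:
- P(D) = 0.0763 (prevalence)
- P(+|D) = 0.9800 (sensitivity)
- P(-|¬D) = 0.9764 (specificity)
- P(+|¬D) = 0.0236 (false positive rate = 1 - specificity)

Step 1: Find P(+)
P(+) = P(+|D)P(D) + P(+|¬D)P(¬D)
     = 0.9800 × 0.0763 + 0.0236 × 0.9237
     = 0.07477400 + 0.02179932
     = 0.09657332

Step 2: Apply Bayes' theorem for P(D|+)
P(D|+) = P(+|D)P(D) / P(+)
       = 0.07477400 / 0.09657332
       = 0.7743


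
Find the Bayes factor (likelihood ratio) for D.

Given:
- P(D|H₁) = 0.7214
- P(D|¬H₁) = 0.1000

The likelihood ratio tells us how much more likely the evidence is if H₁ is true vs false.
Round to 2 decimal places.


Likelihood Ratio (LR) = P(D|H₁) / P(D|¬H₁)

LR = 0.7214 / 0.1000
   = 7.21

The evidence is 7.21 times more likely if H₁ is true than if H₁ is false.
Because LR exceeds 1, D is evidence for H₁.


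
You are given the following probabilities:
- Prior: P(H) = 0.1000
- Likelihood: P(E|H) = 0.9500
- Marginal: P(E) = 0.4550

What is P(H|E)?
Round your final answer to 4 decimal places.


Using Bayes' theorem:

P(H|E) = P(E|H) × P(H) / P(E)
       = 0.9500 × 0.1000 / 0.4550
       = 0.09500000 / 0.4550
       = 0.2088

The evidence strengthens our belief in H.
Prior: 0.1000 → Posterior: 0.2088


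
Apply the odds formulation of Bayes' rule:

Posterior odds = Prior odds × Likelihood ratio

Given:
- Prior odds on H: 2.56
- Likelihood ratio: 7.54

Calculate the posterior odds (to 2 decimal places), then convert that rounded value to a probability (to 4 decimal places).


Step 1: Calculate posterior odds
Posterior odds = Prior odds × LR
               = 2.56 × 7.54
               = 19.30

Step 2: Convert to probability
P(H|E) = Posterior odds / (1 + Posterior odds)
       = 19.30 / (1 + 19.30)
       = 19.30 / 20.30
       = 0.9507

The evidence increased P(H) from 0.7191 to 0.9507.


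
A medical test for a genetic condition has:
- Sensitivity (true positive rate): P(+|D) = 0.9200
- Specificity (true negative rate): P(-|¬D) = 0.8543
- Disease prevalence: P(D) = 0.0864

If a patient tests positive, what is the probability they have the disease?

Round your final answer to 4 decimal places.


Let D = has disease, + = positive test

Given:
- P(D) = 0.0864 (prevalence)
- P(+|D) = 0.9200 (sensitivity)
- P(-|¬D) = 0.8543 (specificity)
- P(+|¬D) = 0.1457 (false positive rate = 1 - specificity)

Step 1: Find P(+)
P(+) = P(+|D)P(D) + P(+|¬D)P(¬D)
     = 0.9200 × 0.0864 + 0.1457 × 0.9136
     = 0.07948800 + 0.13311152
     = 0.21259952

Step 2: Apply Bayes' theorem for P(D|+)
P(D|+) = P(+|D)P(D) / P(+)
       = 0.07948800 / 0.21259952
       = 0.3739


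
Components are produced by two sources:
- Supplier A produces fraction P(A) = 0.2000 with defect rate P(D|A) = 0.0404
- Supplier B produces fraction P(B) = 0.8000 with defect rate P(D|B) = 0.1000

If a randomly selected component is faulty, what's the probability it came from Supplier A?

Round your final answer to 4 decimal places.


Let A = from Supplier A, D = faulty

Given:
- P(A) = 0.2000, P(B) = 0.8000
- P(D|A) = 0.0404, P(D|B) = 0.1000

Step 1: Find P(D)
P(D) = P(D|A)P(A) + P(D|B)P(B)
     = 0.0404 × 0.2000 + 0.1000 × 0.8000
     = 0.00808000 + 0.08000000
     = 0.08808000

Step 2: Apply Bayes' theorem
P(A|D) = P(D|A)P(A) / P(D)
       = 0.00808000 / 0.08808000
       = 0.0917


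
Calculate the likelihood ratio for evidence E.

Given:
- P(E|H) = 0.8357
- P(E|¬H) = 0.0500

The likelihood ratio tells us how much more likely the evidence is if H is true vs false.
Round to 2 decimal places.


Likelihood Ratio (LR) = P(E|H) / P(E|¬H)

LR = 0.8357 / 0.0500
   = 16.71

The evidence is 16.71 times more likely if H is true than if H is false.
Because LR exceeds 1, E is evidence for H.


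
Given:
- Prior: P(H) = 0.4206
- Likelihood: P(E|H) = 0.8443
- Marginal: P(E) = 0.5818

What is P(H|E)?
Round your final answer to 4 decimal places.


Using Bayes' theorem:

P(H|E) = P(E|H) × P(H) / P(E)
       = 0.8443 × 0.4206 / 0.5818
       = 0.35511258 / 0.5818
       = 0.6104

The evidence strengthens our belief in H.
Prior: 0.4206 → Posterior: 0.6104


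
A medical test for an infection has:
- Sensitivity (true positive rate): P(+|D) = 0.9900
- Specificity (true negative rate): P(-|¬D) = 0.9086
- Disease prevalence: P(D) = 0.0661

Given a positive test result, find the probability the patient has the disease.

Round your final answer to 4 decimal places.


Let D = has disease, + = positive test

Given:
- P(D) = 0.0661 (prevalence)
- P(+|D) = 0.9900 (sensitivity)
- P(-|¬D) = 0.9086 (specificity)
- P(+|¬D) = 0.0914 (false positive rate = 1 - specificity)

Step 1: Find P(+)
P(+) = P(+|D)P(D) + P(+|¬D)P(¬D)
     = 0.9900 × 0.0661 + 0.0914 × 0.9339
     = 0.06543900 + 0.08535846
     = 0.15079746

Step 2: Apply Bayes' theorem for P(D|+)
P(D|+) = P(+|D)P(D) / P(+)
       = 0.06543900 / 0.15079746
       = 0.4340


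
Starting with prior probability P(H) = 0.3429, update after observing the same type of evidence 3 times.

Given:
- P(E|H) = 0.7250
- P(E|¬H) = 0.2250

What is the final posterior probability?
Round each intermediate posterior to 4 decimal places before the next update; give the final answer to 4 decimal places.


Sequential Bayesian updating:

Initial prior: P(H) = 0.3429

Update 1:
  P(E) = 0.7250 × 0.3429 + 0.2250 × 0.6571 = 0.24860250 + 0.14784750 = 0.39645000
  P(H|E) = 0.24860250 / 0.39645000 = 0.6271

Update 2:
  P(E) = 0.7250 × 0.6271 + 0.2250 × 0.3729 = 0.45464750 + 0.08390250 = 0.53855000
  P(H|E) = 0.45464750 / 0.53855000 = 0.8442

Update 3:
  P(E) = 0.7250 × 0.8442 + 0.2250 × 0.1558 = 0.61204500 + 0.03505500 = 0.64710000
  P(H|E) = 0.61204500 / 0.64710000 = 0.9458

Final posterior: 0.9458


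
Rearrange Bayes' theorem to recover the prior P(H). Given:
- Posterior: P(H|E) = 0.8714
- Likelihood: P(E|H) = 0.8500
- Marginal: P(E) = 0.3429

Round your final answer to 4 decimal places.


From Bayes' theorem: P(H|E) = P(E|H) × P(H) / P(E)

Rearranging for P(H):
P(H) = P(H|E) × P(E) / P(E|H)
     = 0.8714 × 0.3429 / 0.8500
     = 0.29880306 / 0.8500
     = 0.3515


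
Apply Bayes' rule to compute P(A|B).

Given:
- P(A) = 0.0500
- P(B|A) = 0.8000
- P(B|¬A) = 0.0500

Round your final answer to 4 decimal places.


Bayes' theorem: P(A|B) = P(B|A) × P(A) / P(B)

Step 1: Calculate P(B) using law of total probability
P(B) = P(B|A)P(A) + P(B|¬A)P(¬A)
     = 0.8000 × 0.0500 + 0.0500 × 0.9500
     = 0.04000000 + 0.04750000
     = 0.08750000

Step 2: Apply Bayes' theorem
P(A|B) = P(B|A) × P(A) / P(B)
       = 0.04000000 / 0.08750000
       = 0.4571


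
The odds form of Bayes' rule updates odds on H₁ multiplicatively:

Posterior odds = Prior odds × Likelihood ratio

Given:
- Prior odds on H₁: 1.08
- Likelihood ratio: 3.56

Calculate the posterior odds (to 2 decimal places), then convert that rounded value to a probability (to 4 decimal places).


Step 1: Calculate posterior odds
Posterior odds = Prior odds × LR
               = 1.08 × 3.56
               = 3.84

Step 2: Convert to probability
P(H₁|E) = Posterior odds / (1 + Posterior odds)
       = 3.84 / (1 + 3.84)
       = 3.84 / 4.84
       = 0.7934

The evidence increased P(H₁) from 0.5192 to 0.7934.


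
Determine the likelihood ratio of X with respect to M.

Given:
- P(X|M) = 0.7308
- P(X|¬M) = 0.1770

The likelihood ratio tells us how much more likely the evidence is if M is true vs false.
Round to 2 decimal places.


Likelihood Ratio (LR) = P(X|M) / P(X|¬M)

LR = 0.7308 / 0.1770
   = 4.13

The evidence is 4.13 times more likely if M is true than if M is false.
Because LR exceeds 1, X is evidence for M.


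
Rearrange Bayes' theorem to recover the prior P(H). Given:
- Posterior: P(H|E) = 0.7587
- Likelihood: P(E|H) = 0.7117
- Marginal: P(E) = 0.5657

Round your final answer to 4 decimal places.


From Bayes' theorem: P(H|E) = P(E|H) × P(H) / P(E)

Rearranging for P(H):
P(H) = P(H|E) × P(E) / P(E|H)
     = 0.7587 × 0.5657 / 0.7117
     = 0.42919659 / 0.7117
     = 0.6031


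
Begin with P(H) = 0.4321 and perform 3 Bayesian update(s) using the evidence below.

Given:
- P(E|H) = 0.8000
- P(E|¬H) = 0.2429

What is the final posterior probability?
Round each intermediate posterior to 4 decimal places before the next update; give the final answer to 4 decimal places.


Sequential Bayesian updating:

Initial prior: P(H) = 0.4321

Update 1:
  P(E) = 0.8000 × 0.4321 + 0.2429 × 0.5679 = 0.34568000 + 0.13794291 = 0.48362291
  P(H|E) = 0.34568000 / 0.48362291 = 0.7148

Update 2:
  P(E) = 0.8000 × 0.7148 + 0.2429 × 0.2852 = 0.57184000 + 0.06927508 = 0.64111508
  P(H|E) = 0.57184000 / 0.64111508 = 0.8919

Update 3:
  P(E) = 0.8000 × 0.8919 + 0.2429 × 0.1081 = 0.71352000 + 0.02625749 = 0.73977749
  P(H|E) = 0.71352000 / 0.73977749 = 0.9645

Final posterior: 0.9645


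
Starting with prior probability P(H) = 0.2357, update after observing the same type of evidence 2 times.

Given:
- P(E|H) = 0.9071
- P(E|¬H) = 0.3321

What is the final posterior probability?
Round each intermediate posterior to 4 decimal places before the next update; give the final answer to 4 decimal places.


Sequential Bayesian updating:

Initial prior: P(H) = 0.2357

Update 1:
  P(E) = 0.9071 × 0.2357 + 0.3321 × 0.7643 = 0.21380347 + 0.25382403 = 0.46762750
  P(H|E) = 0.21380347 / 0.46762750 = 0.4572

Update 2:
  P(E) = 0.9071 × 0.4572 + 0.3321 × 0.5428 = 0.41472612 + 0.18026388 = 0.59499000
  P(H|E) = 0.41472612 / 0.59499000 = 0.6970

Final posterior: 0.6970


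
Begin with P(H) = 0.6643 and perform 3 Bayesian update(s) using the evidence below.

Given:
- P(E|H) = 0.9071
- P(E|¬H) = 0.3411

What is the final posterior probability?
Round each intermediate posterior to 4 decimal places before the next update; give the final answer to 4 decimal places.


Sequential Bayesian updating:

Initial prior: P(H) = 0.6643

Update 1:
  P(E) = 0.9071 × 0.6643 + 0.3411 × 0.3357 = 0.60258653 + 0.11450727 = 0.71709380
  P(H|E) = 0.60258653 / 0.71709380 = 0.8403

Update 2:
  P(E) = 0.9071 × 0.8403 + 0.3411 × 0.1597 = 0.76223613 + 0.05447367 = 0.81670980
  P(H|E) = 0.76223613 / 0.81670980 = 0.9333

Update 3:
  P(E) = 0.9071 × 0.9333 + 0.3411 × 0.0667 = 0.84659643 + 0.02275137 = 0.86934780
  P(H|E) = 0.84659643 / 0.86934780 = 0.9738

Final posterior: 0.9738


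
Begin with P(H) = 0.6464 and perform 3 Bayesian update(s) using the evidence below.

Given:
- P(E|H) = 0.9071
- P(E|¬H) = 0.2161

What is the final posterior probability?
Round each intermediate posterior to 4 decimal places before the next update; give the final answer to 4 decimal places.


Sequential Bayesian updating:

Initial prior: P(H) = 0.6464

Update 1:
  P(E) = 0.9071 × 0.6464 + 0.2161 × 0.3536 = 0.58634944 + 0.07641296 = 0.66276240
  P(H|E) = 0.58634944 / 0.66276240 = 0.8847

Update 2:
  P(E) = 0.9071 × 0.8847 + 0.2161 × 0.1153 = 0.80251137 + 0.02491633 = 0.82742770
  P(H|E) = 0.80251137 / 0.82742770 = 0.9699

Update 3:
  P(E) = 0.9071 × 0.9699 + 0.2161 × 0.0301 = 0.87979629 + 0.00650461 = 0.88630090
  P(H|E) = 0.87979629 / 0.88630090 = 0.9927

Final posterior: 0.9927


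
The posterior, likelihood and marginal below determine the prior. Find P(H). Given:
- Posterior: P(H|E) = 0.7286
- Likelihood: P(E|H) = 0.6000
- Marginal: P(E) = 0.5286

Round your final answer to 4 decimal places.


From Bayes' theorem: P(H|E) = P(E|H) × P(H) / P(E)

Rearranging for P(H):
P(H) = P(H|E) × P(E) / P(E|H)
     = 0.7286 × 0.5286 / 0.6000
     = 0.38513796 / 0.6000
     = 0.6419


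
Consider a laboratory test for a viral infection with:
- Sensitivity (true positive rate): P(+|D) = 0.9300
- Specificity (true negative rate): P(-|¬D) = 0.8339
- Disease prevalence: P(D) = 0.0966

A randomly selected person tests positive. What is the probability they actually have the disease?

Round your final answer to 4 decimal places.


Let D = has disease, + = positive test

Given:
- P(D) = 0.0966 (prevalence)
- P(+|D) = 0.9300 (sensitivity)
- P(-|¬D) = 0.8339 (specificity)
- P(+|¬D) = 0.1661 (false positive rate = 1 - specificity)

Step 1: Find P(+)
P(+) = P(+|D)P(D) + P(+|¬D)P(¬D)
     = 0.9300 × 0.0966 + 0.1661 × 0.9034
     = 0.08983800 + 0.15005474
     = 0.23989274

Step 2: Apply Bayes' theorem for P(D|+)
P(D|+) = P(+|D)P(D) / P(+)
       = 0.08983800 / 0.23989274
       = 0.3745


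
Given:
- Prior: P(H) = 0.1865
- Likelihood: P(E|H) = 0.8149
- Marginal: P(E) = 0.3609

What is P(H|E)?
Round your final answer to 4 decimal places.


Using Bayes' theorem:

P(H|E) = P(E|H) × P(H) / P(E)
       = 0.8149 × 0.1865 / 0.3609
       = 0.15197885 / 0.3609
       = 0.4211

The evidence strengthens our belief in H.
Prior: 0.1865 → Posterior: 0.4211


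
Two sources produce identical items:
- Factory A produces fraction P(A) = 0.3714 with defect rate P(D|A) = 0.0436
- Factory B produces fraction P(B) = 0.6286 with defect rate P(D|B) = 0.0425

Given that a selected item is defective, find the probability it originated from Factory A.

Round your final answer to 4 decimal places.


Let A = from Factory A, D = defective

Given:
- P(A) = 0.3714, P(B) = 0.6286
- P(D|A) = 0.0436, P(D|B) = 0.0425

Step 1: Find P(D)
P(D) = P(D|A)P(A) + P(D|B)P(B)
     = 0.0436 × 0.3714 + 0.0425 × 0.6286
     = 0.01619304 + 0.02671550
     = 0.04290854

Step 2: Apply Bayes' theorem
P(A|D) = P(D|A)P(A) / P(D)
       = 0.01619304 / 0.04290854
       = 0.3774


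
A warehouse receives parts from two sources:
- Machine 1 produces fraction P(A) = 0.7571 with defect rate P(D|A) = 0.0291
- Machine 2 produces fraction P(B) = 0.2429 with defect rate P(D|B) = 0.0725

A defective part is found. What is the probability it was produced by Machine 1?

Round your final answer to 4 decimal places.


Let A = from Machine 1, D = defective

Given:
- P(A) = 0.7571, P(B) = 0.2429
- P(D|A) = 0.0291, P(D|B) = 0.0725

Step 1: Find P(D)
P(D) = P(D|A)P(A) + P(D|B)P(B)
     = 0.0291 × 0.7571 + 0.0725 × 0.2429
     = 0.02203161 + 0.01761025
     = 0.03964186

Step 2: Apply Bayes' theorem
P(A|D) = P(D|A)P(A) / P(D)
       = 0.02203161 / 0.03964186
       = 0.5558


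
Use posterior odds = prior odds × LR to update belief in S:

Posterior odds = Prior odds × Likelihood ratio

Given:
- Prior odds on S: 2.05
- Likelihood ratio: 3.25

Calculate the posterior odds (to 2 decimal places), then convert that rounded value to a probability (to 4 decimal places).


Step 1: Calculate posterior odds
Posterior odds = Prior odds × LR
               = 2.05 × 3.25
               = 6.66

Step 2: Convert to probability
P(S|E) = Posterior odds / (1 + Posterior odds)
       = 6.66 / (1 + 6.66)
       = 6.66 / 7.66
       = 0.8695

The evidence increased P(S) from 0.6721 to 0.8695.


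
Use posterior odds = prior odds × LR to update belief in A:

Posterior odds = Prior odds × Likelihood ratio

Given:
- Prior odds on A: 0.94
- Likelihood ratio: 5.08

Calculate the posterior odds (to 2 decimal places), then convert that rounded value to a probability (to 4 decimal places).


Step 1: Calculate posterior odds
Posterior odds = Prior odds × LR
               = 0.94 × 5.08
               = 4.78

Step 2: Convert to probability
P(A|E) = Posterior odds / (1 + Posterior odds)
       = 4.78 / (1 + 4.78)
       = 4.78 / 5.78
       = 0.8270

The evidence increased P(A) from 0.4845 to 0.8270.


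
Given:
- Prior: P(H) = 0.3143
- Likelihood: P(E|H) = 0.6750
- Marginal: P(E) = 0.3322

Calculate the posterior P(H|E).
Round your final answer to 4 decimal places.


Using Bayes' theorem:

P(H|E) = P(E|H) × P(H) / P(E)
       = 0.6750 × 0.3143 / 0.3322
       = 0.21215250 / 0.3322
       = 0.6386

The evidence strengthens our belief in H.
Prior: 0.3143 → Posterior: 0.6386


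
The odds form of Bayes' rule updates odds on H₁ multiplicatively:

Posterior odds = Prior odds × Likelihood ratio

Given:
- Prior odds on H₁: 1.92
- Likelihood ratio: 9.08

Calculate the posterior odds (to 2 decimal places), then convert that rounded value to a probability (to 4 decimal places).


Step 1: Calculate posterior odds
Posterior odds = Prior odds × LR
               = 1.92 × 9.08
               = 17.43

Step 2: Convert to probability
P(H₁|E) = Posterior odds / (1 + Posterior odds)
       = 17.43 / (1 + 17.43)
       = 17.43 / 18.43
       = 0.9457

The evidence increased P(H₁) from 0.6575 to 0.9457.


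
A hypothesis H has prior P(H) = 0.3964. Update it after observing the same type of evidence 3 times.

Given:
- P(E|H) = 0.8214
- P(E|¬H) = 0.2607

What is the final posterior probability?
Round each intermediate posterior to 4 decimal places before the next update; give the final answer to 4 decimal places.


Sequential Bayesian updating:

Initial prior: P(H) = 0.3964

Update 1:
  P(E) = 0.8214 × 0.3964 + 0.2607 × 0.6036 = 0.32560296 + 0.15735852 = 0.48296148
  P(H|E) = 0.32560296 / 0.48296148 = 0.6742

Update 2:
  P(E) = 0.8214 × 0.6742 + 0.2607 × 0.3258 = 0.55378788 + 0.08493606 = 0.63872394
  P(H|E) = 0.55378788 / 0.63872394 = 0.8670

Update 3:
  P(E) = 0.8214 × 0.8670 + 0.2607 × 0.1330 = 0.71215380 + 0.03467310 = 0.74682690
  P(H|E) = 0.71215380 / 0.74682690 = 0.9536

Final posterior: 0.9536


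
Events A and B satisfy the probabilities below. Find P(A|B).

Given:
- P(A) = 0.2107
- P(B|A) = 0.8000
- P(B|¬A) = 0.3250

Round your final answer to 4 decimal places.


Bayes' theorem: P(A|B) = P(B|A) × P(A) / P(B)

Step 1: Calculate P(B) using law of total probability
P(B) = P(B|A)P(A) + P(B|¬A)P(¬A)
     = 0.8000 × 0.2107 + 0.3250 × 0.7893
     = 0.16856000 + 0.25652250
     = 0.42508250

Step 2: Apply Bayes' theorem
P(A|B) = P(B|A) × P(A) / P(B)
       = 0.16856000 / 0.42508250
       = 0.3965


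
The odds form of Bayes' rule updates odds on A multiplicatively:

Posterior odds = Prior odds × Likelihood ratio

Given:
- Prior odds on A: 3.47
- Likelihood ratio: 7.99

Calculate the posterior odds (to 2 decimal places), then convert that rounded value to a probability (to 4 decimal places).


Step 1: Calculate posterior odds
Posterior odds = Prior odds × LR
               = 3.47 × 7.99
               = 27.73

Step 2: Convert to probability
P(A|E) = Posterior odds / (1 + Posterior odds)
       = 27.73 / (1 + 27.73)
       = 27.73 / 28.73
       = 0.9652

The evidence increased P(A) from 0.7763 to 0.9652.


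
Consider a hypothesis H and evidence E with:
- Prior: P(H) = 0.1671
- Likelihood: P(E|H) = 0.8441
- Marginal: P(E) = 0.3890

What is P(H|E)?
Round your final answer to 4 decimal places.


Using Bayes' theorem:

P(H|E) = P(E|H) × P(H) / P(E)
       = 0.8441 × 0.1671 / 0.3890
       = 0.14104911 / 0.3890
       = 0.3626

The evidence strengthens our belief in H.
Prior: 0.1671 → Posterior: 0.3626


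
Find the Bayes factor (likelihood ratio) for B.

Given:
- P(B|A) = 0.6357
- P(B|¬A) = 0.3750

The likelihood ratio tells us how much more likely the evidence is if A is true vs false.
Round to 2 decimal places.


Likelihood Ratio (LR) = P(B|A) / P(B|¬A)

LR = 0.6357 / 0.3750
   = 1.70

The evidence is 1.70 times more likely if A is true than if A is false.
LR > 1, so observing B raises the odds in favor of A.


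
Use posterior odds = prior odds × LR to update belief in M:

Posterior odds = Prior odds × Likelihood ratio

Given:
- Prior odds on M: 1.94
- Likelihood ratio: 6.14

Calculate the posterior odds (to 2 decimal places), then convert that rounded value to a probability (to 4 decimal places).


Step 1: Calculate posterior odds
Posterior odds = Prior odds × LR
               = 1.94 × 6.14
               = 11.91

Step 2: Convert to probability
P(M|E) = Posterior odds / (1 + Posterior odds)
       = 11.91 / (1 + 11.91)
       = 11.91 / 12.91
       = 0.9225

The evidence increased P(M) from 0.6599 to 0.9225.


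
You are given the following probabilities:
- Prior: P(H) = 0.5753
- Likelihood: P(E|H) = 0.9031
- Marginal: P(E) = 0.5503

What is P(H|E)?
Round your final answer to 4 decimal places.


Using Bayes' theorem:

P(H|E) = P(E|H) × P(H) / P(E)
       = 0.9031 × 0.5753 / 0.5503
       = 0.51955343 / 0.5503
       = 0.9441

The evidence strengthens our belief in H.
Prior: 0.5753 → Posterior: 0.9441


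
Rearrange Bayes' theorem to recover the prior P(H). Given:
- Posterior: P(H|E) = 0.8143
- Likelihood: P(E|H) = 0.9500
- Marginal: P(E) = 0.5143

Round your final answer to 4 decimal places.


From Bayes' theorem: P(H|E) = P(E|H) × P(H) / P(E)

Rearranging for P(H):
P(H) = P(H|E) × P(E) / P(E|H)
     = 0.8143 × 0.5143 / 0.9500
     = 0.41879449 / 0.9500
     = 0.4408


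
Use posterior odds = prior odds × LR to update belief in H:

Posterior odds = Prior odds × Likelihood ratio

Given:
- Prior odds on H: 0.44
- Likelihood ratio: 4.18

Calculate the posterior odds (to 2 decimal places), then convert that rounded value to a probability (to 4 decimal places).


Step 1: Calculate posterior odds
Posterior odds = Prior odds × LR
               = 0.44 × 4.18
               = 1.84

Step 2: Convert to probability
P(H|E) = Posterior odds / (1 + Posterior odds)
       = 1.84 / (1 + 1.84)
       = 1.84 / 2.84
       = 0.6479

The evidence increased P(H) from 0.3056 to 0.6479.


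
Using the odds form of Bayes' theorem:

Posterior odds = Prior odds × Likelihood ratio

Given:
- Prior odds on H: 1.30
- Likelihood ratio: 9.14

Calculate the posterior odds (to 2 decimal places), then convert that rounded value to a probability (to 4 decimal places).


Step 1: Calculate posterior odds
Posterior odds = Prior odds × LR
               = 1.30 × 9.14
               = 11.88

Step 2: Convert to probability
P(H|E) = Posterior odds / (1 + Posterior odds)
       = 11.88 / (1 + 11.88)
       = 11.88 / 12.88
       = 0.9224

The evidence increased P(H) from 0.5652 to 0.9224.


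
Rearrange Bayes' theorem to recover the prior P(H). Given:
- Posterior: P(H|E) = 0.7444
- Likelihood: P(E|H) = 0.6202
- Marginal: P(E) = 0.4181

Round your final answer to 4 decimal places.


From Bayes' theorem: P(H|E) = P(E|H) × P(H) / P(E)

Rearranging for P(H):
P(H) = P(H|E) × P(E) / P(E|H)
     = 0.7444 × 0.4181 / 0.6202
     = 0.31123364 / 0.6202
     = 0.5018


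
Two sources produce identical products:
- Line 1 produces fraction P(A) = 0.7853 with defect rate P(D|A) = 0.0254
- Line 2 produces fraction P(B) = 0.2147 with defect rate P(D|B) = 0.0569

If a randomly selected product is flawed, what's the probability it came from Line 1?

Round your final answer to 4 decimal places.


Let A = from Line 1, D = flawed

Given:
- P(A) = 0.7853, P(B) = 0.2147
- P(D|A) = 0.0254, P(D|B) = 0.0569

Step 1: Find P(D)
P(D) = P(D|A)P(A) + P(D|B)P(B)
     = 0.0254 × 0.7853 + 0.0569 × 0.2147
     = 0.01994662 + 0.01221643
     = 0.03216305

Step 2: Apply Bayes' theorem
P(A|D) = P(D|A)P(A) / P(D)
       = 0.01994662 / 0.03216305
       = 0.6202


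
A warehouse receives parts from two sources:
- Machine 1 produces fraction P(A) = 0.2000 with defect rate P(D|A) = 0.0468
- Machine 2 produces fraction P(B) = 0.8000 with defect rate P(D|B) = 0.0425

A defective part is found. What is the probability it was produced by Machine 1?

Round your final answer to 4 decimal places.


Let A = from Machine 1, D = defective

Given:
- P(A) = 0.2000, P(B) = 0.8000
- P(D|A) = 0.0468, P(D|B) = 0.0425

Step 1: Find P(D)
P(D) = P(D|A)P(A) + P(D|B)P(B)
     = 0.0468 × 0.2000 + 0.0425 × 0.8000
     = 0.00936000 + 0.03400000
     = 0.04336000

Step 2: Apply Bayes' theorem
P(A|D) = P(D|A)P(A) / P(D)
       = 0.00936000 / 0.04336000
       = 0.2159


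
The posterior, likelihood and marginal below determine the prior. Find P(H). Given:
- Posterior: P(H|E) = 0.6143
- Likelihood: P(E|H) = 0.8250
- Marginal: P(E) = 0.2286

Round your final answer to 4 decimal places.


From Bayes' theorem: P(H|E) = P(E|H) × P(H) / P(E)

Rearranging for P(H):
P(H) = P(H|E) × P(E) / P(E|H)
     = 0.6143 × 0.2286 / 0.8250
     = 0.14042898 / 0.8250
     = 0.1702


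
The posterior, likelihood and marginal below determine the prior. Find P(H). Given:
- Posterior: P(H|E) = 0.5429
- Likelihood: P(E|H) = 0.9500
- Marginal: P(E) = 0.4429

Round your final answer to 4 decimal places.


From Bayes' theorem: P(H|E) = P(E|H) × P(H) / P(E)

Rearranging for P(H):
P(H) = P(H|E) × P(E) / P(E|H)
     = 0.5429 × 0.4429 / 0.9500
     = 0.24045041 / 0.9500
     = 0.2531


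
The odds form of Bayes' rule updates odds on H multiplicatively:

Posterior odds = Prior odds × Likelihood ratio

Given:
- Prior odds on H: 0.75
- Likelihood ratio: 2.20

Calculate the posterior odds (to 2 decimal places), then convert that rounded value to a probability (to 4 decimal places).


Step 1: Calculate posterior odds
Posterior odds = Prior odds × LR
               = 0.75 × 2.20
               = 1.65

Step 2: Convert to probability
P(H|E) = Posterior odds / (1 + Posterior odds)
       = 1.65 / (1 + 1.65)
       = 1.65 / 2.65
       = 0.6226

The evidence increased P(H) from 0.4286 to 0.6226.


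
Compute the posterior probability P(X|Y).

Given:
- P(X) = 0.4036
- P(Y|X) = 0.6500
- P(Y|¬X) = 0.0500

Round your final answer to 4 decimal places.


Bayes' theorem: P(X|Y) = P(Y|X) × P(X) / P(Y)

Step 1: Calculate P(Y) using law of total probability
P(Y) = P(Y|X)P(X) + P(Y|¬X)P(¬X)
     = 0.6500 × 0.4036 + 0.0500 × 0.5964
     = 0.26234000 + 0.02982000
     = 0.29216000

Step 2: Apply Bayes' theorem
P(X|Y) = P(Y|X) × P(X) / P(Y)
       = 0.26234000 / 0.29216000
       = 0.8979


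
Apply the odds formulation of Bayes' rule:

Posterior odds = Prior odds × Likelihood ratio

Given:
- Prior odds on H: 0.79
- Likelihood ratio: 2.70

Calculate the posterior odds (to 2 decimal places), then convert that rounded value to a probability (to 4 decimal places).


Step 1: Calculate posterior odds
Posterior odds = Prior odds × LR
               = 0.79 × 2.70
               = 2.13

Step 2: Convert to probability
P(H|E) = Posterior odds / (1 + Posterior odds)
       = 2.13 / (1 + 2.13)
       = 2.13 / 3.13
       = 0.6805

The evidence increased P(H) from 0.4413 to 0.6805.


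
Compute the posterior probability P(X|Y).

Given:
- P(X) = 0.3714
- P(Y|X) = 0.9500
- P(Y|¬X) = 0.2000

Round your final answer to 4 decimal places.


Bayes' theorem: P(X|Y) = P(Y|X) × P(X) / P(Y)

Step 1: Calculate P(Y) using law of total probability
P(Y) = P(Y|X)P(X) + P(Y|¬X)P(¬X)
     = 0.9500 × 0.3714 + 0.2000 × 0.6286
     = 0.35283000 + 0.12572000
     = 0.47855000

Step 2: Apply Bayes' theorem
P(X|Y) = P(Y|X) × P(X) / P(Y)
       = 0.35283000 / 0.47855000
       = 0.7373


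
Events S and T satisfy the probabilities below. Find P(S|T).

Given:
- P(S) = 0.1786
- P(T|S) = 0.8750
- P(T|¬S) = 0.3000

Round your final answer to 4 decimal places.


Bayes' theorem: P(S|T) = P(T|S) × P(S) / P(T)

Step 1: Calculate P(T) using law of total probability
P(T) = P(T|S)P(S) + P(T|¬S)P(¬S)
     = 0.8750 × 0.1786 + 0.3000 × 0.8214
     = 0.15627500 + 0.24642000
     = 0.40269500

Step 2: Apply Bayes' theorem
P(S|T) = P(T|S) × P(S) / P(T)
       = 0.15627500 / 0.40269500
       = 0.3881


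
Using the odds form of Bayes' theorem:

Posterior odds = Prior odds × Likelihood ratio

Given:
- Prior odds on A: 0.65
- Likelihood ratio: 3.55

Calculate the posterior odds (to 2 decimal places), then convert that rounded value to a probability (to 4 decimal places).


Step 1: Calculate posterior odds
Posterior odds = Prior odds × LR
               = 0.65 × 3.55
               = 2.31

Step 2: Convert to probability
P(A|E) = Posterior odds / (1 + Posterior odds)
       = 2.31 / (1 + 2.31)
       = 2.31 / 3.31
       = 0.6979

The evidence increased P(A) from 0.3939 to 0.6979.


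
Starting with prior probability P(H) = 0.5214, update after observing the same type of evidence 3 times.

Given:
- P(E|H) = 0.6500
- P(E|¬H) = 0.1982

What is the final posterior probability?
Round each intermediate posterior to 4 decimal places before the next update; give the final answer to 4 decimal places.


Sequential Bayesian updating:

Initial prior: P(H) = 0.5214

Update 1:
  P(E) = 0.6500 × 0.5214 + 0.1982 × 0.4786 = 0.33891000 + 0.09485852 = 0.43376852
  P(H|E) = 0.33891000 / 0.43376852 = 0.7813

Update 2:
  P(E) = 0.6500 × 0.7813 + 0.1982 × 0.2187 = 0.50784500 + 0.04334634 = 0.55119134
  P(H|E) = 0.50784500 / 0.55119134 = 0.9214

Update 3:
  P(E) = 0.6500 × 0.9214 + 0.1982 × 0.0786 = 0.59891000 + 0.01557852 = 0.61448852
  P(H|E) = 0.59891000 / 0.61448852 = 0.9746

Final posterior: 0.9746


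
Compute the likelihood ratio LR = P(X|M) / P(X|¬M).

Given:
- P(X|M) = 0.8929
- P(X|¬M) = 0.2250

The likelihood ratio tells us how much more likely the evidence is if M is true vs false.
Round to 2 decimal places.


Likelihood Ratio (LR) = P(X|M) / P(X|¬M)

LR = 0.8929 / 0.2250
   = 3.97

The evidence is 3.97 times more likely if M is true than if M is false.
Since LR > 1, the evidence supports M over ¬M.


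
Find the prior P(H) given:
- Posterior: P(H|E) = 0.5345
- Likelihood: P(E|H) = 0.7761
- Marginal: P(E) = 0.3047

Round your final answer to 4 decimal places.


From Bayes' theorem: P(H|E) = P(E|H) × P(H) / P(E)

Rearranging for P(H):
P(H) = P(H|E) × P(E) / P(E|H)
     = 0.5345 × 0.3047 / 0.7761
     = 0.16286215 / 0.7761
     = 0.2098


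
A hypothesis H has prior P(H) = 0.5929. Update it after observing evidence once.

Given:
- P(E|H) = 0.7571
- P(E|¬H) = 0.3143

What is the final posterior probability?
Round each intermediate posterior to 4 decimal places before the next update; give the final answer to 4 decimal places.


Sequential Bayesian updating:

Initial prior: P(H) = 0.5929

Update 1:
  P(E) = 0.7571 × 0.5929 + 0.3143 × 0.4071 = 0.44888459 + 0.12795153 = 0.57683612
  P(H|E) = 0.44888459 / 0.57683612 = 0.7782

Final posterior: 0.7782


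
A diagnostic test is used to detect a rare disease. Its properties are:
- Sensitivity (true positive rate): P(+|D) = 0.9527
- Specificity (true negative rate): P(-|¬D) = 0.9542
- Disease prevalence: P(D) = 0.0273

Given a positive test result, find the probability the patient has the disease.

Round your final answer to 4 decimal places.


Let D = has disease, + = positive test

Given:
- P(D) = 0.0273 (prevalence)
- P(+|D) = 0.9527 (sensitivity)
- P(-|¬D) = 0.9542 (specificity)
- P(+|¬D) = 0.0458 (false positive rate = 1 - specificity)

Step 1: Find P(+)
P(+) = P(+|D)P(D) + P(+|¬D)P(¬D)
     = 0.9527 × 0.0273 + 0.0458 × 0.9727
     = 0.02600871 + 0.04454966
     = 0.07055837

Step 2: Apply Bayes' theorem for P(D|+)
P(D|+) = P(+|D)P(D) / P(+)
       = 0.02600871 / 0.07055837
       = 0.3686


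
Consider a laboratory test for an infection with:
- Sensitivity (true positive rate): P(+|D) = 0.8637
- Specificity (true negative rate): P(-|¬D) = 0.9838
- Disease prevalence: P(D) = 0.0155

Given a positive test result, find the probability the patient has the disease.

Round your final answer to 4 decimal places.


Let D = has disease, + = positive test

Given:
- P(D) = 0.0155 (prevalence)
- P(+|D) = 0.8637 (sensitivity)
- P(-|¬D) = 0.9838 (specificity)
- P(+|¬D) = 0.0162 (false positive rate = 1 - specificity)

Step 1: Find P(+)
P(+) = P(+|D)P(D) + P(+|¬D)P(¬D)
     = 0.8637 × 0.0155 + 0.0162 × 0.9845
     = 0.01338735 + 0.01594890
     = 0.02933625

Step 2: Apply Bayes' theorem for P(D|+)
P(D|+) = P(+|D)P(D) / P(+)
       = 0.01338735 / 0.02933625
       = 0.4563
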